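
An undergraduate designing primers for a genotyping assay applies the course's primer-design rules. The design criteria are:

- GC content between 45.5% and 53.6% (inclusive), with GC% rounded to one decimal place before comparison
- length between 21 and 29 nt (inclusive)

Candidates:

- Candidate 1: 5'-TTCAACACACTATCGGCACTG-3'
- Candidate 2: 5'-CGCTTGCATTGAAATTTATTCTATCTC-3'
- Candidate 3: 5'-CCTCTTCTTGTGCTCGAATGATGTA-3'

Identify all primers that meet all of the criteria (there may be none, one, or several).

Candidate 1 only.

Candidate 1 (21 nt, A=6 T=5 G=3 C=7): GC 10/21 = 47.6% ✓; length 21 ✓ — passes.
Candidate 2 (27 nt, A=6 T=12 G=3 C=6): GC 9/27 = 33.3%, outside 45.5–53.6% ✗; length 27 ✓ — fails.
Candidate 3 (25 nt, A=4 T=10 G=5 C=6): GC 11/25 = 44.0%, outside 45.5–53.6% ✗; length 25 ✓ — fails.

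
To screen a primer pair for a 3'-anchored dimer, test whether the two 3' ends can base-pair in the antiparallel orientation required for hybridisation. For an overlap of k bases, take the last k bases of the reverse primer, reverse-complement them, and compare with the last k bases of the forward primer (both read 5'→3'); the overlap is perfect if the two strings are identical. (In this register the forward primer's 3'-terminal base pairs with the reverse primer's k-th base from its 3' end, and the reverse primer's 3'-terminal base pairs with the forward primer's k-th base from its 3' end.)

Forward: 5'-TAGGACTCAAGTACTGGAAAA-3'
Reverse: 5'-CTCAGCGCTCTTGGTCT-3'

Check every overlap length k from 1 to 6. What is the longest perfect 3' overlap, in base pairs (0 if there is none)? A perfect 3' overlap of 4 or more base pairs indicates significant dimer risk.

Last 6 bases (5'→3') — forward …GGAAAA, reverse …TGGTCT.
Reverse complement of the reverse primer's last 6 bases: AGACCA; its first k bases are the reverse complement of the reverse primer's last k bases, so a perfect k-base overlap needs the forward primer's last k bases to equal them.
Comparing (forward last k vs required): k=1: A vs A ✓; k=2: AA vs AG ✗; k=3: AAA vs AGA ✗; k=4: AAAA vs AGAC ✗; k=5: GAAAA vs AGACC ✗; k=6: GGAAAA vs AGACCA ✗.
Only k = 1 is perfect, so the longest perfect 3' overlap is 1.

Longest perfect overlap: 1 complementary base pair; below the dimer-risk threshold (threshold 4).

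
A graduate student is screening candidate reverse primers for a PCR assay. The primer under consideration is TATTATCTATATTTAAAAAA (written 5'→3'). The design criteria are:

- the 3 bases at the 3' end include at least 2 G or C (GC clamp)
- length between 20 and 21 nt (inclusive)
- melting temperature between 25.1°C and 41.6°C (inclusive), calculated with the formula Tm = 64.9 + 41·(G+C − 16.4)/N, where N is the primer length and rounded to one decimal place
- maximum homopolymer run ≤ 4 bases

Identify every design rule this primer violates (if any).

Fails: GC clamp, homopolymer run.

Base counts: A=10, T=9, G=0, C=1 (length 20).
GC clamp: 3' end AAA has 0 G/C, need ≥2 ✗
length: length 20 ✓
Tm: Tm = 64.9 + 41·(1 − 16.4)/20 = 33.3°C ✓
homopolymer run: longest run = 6, exceeds 4 ✗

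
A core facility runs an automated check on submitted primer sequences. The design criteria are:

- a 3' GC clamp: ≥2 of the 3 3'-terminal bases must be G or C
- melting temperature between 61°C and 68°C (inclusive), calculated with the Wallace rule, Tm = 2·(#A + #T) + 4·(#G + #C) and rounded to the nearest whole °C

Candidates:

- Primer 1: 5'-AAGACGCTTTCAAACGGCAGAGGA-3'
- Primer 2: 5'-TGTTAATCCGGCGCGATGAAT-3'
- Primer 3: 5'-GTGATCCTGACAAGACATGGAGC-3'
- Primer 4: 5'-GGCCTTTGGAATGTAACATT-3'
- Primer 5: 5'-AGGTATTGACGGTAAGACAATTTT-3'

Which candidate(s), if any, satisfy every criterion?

Primer 1 (24 nt, A=9 T=3 G=7 C=5): 3' end GGA has 2 G/C ✓; Tm = 2·12 + 4·12 = 72°C, outside 61–68°C ✗ — fails.
Primer 2 (21 nt, A=5 T=6 G=6 C=4): 3' end AAT has 0 G/C, need ≥2 ✗; Tm = 2·11 + 4·10 = 62°C ✓ — fails.
Primer 3 (23 nt, A=7 T=4 G=7 C=5): 3' end AGC has 2 G/C ✓; Tm = 2·11 + 4·12 = 70°C, outside 61–68°C ✗ — fails.
Primer 4 (20 nt, A=5 T=7 G=5 C=3): 3' end ATT has 0 G/C, need ≥2 ✗; Tm = 2·12 + 4·8 = 56°C, outside 61–68°C ✗ — fails.
Primer 5 (24 nt, A=8 T=8 G=6 C=2): 3' end TTT has 0 G/C, need ≥2 ✗; Tm = 2·16 + 4·8 = 64°C ✓ — fails.

None of the candidates satisfy all criteria.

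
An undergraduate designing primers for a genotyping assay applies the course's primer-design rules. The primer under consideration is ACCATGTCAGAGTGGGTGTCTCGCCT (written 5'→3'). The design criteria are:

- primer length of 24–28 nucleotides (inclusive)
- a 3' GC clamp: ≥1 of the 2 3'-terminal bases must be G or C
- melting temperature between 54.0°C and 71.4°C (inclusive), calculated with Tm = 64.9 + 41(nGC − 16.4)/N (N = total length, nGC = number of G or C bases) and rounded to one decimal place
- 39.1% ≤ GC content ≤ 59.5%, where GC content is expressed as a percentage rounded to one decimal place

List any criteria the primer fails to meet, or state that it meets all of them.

Base counts: A=4, T=7, G=8, C=7 (length 26).
length: length 26 ✓
GC clamp: 3' end CT has 1 G/C ✓
Tm: Tm = 64.9 + 41·(15 − 16.4)/26 = 62.7°C ✓
GC content: GC 15/26 = 57.7% ✓

Meets all criteria.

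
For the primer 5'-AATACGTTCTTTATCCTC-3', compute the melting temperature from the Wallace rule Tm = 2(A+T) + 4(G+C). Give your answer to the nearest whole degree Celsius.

Base counts: A=4, T=8, G=1, C=5 (length 18).
Tm = 2·(4+8) + 4·(1+5) = 2·12 + 4·6 = 24 + 24 = 48°C.

48°C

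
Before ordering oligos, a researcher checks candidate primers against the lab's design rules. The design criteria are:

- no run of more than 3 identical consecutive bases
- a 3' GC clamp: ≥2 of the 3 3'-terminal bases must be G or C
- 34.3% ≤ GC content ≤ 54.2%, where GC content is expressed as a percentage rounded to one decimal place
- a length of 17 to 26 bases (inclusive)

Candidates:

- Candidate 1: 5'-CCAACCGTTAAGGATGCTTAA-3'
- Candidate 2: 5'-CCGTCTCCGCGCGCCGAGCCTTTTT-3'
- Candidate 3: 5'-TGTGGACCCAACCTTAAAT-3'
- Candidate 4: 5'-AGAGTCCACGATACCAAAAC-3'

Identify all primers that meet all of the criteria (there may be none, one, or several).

None of the candidates satisfy all criteria.

Candidate 1 (21 nt, A=7 T=5 G=4 C=5): longest run = 2 ✓; 3' end TAA has 0 G/C, need ≥2 ✗; GC 9/21 = 42.9% ✓; length 21 ✓ — fails.
Candidate 2 (25 nt, A=1 T=7 G=6 C=11): longest run = 5, exceeds 3 ✗; 3' end TTT has 0 G/C, need ≥2 ✗; GC 17/25 = 68.0%, outside 34.3–54.2% ✗; length 25 ✓ — fails.
Candidate 3 (19 nt, A=6 T=5 G=3 C=5): longest run = 3 ✓; 3' end AAT has 0 G/C, need ≥2 ✗; GC 8/19 = 42.1% ✓; length 19 ✓ — fails.
Candidate 4 (20 nt, A=9 T=2 G=3 C=6): longest run = 4, exceeds 3 ✗; 3' end AAC has 1 G/C, need ≥2 ✗; GC 9/20 = 45.0% ✓; length 20 ✓ — fails.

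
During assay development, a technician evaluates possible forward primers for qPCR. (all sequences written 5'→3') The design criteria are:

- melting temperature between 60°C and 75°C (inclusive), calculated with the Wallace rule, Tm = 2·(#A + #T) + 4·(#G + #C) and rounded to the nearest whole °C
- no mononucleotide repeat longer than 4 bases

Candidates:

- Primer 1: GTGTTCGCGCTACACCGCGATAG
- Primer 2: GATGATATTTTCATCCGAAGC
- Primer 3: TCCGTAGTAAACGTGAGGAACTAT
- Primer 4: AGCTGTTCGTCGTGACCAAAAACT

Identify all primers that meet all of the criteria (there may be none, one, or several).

Primer 1 (23 nt, A=4 T=5 G=7 C=7): Tm = 2·9 + 4·14 = 74°C ✓; longest run = 2 ✓ — passes.
Primer 2 (21 nt, A=6 T=7 G=4 C=4): Tm = 2·13 + 4·8 = 58°C, outside 60–75°C ✗; longest run = 4 ✓ — fails.
Primer 3 (24 nt, A=8 T=6 G=6 C=4): Tm = 2·14 + 4·10 = 68°C ✓; longest run = 3 ✓ — passes.
Primer 4 (24 nt, A=7 T=6 G=5 C=6): Tm = 2·13 + 4·11 = 70°C ✓; longest run = 5, exceeds 4 ✗ — fails.

Primer 1 and Primer 3.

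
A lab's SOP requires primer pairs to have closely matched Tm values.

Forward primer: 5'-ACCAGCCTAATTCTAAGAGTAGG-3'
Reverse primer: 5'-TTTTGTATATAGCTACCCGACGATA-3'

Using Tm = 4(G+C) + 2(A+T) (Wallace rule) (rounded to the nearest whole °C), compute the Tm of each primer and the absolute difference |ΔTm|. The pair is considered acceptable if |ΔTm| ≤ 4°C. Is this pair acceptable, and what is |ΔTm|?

Forward: A=8 T=5 G=5 C=5 → Tm = 2·13 + 4·10 = 66°C.
Reverse: A=7 T=9 G=4 C=5 → Tm = 2·16 + 4·9 = 68°C.
|ΔTm| = |66 − 68| = 2°C, ≤ 4°C.

|ΔTm| = 2°C; the pair is acceptable.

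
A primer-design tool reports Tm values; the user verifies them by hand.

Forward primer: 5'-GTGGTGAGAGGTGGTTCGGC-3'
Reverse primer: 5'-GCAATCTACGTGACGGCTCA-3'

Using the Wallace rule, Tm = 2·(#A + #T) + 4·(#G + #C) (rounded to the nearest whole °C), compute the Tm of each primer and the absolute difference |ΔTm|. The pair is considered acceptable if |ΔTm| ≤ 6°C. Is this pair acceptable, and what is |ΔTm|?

Forward: A=2 T=5 G=11 C=2 → Tm = 2·7 + 4·13 = 66°C.
Reverse: A=5 T=4 G=5 C=6 → Tm = 2·9 + 4·11 = 62°C.
|ΔTm| = |66 − 62| = 4°C, ≤ 6°C.

|ΔTm| = 4°C; the pair is acceptable.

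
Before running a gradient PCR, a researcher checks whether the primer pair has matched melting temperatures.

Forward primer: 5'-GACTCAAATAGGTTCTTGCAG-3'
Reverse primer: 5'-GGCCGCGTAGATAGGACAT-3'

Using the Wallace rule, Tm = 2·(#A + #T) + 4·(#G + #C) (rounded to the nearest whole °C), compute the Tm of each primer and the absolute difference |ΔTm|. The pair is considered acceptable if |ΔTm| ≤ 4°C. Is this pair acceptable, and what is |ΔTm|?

|ΔTm| = 0°C; the pair is acceptable.

Forward: A=6 T=6 G=5 C=4 → Tm = 2·12 + 4·9 = 60°C.
Reverse: A=5 T=3 G=7 C=4 → Tm = 2·8 + 4·11 = 60°C.
|ΔTm| = |60 − 60| = 0°C, ≤ 4°C.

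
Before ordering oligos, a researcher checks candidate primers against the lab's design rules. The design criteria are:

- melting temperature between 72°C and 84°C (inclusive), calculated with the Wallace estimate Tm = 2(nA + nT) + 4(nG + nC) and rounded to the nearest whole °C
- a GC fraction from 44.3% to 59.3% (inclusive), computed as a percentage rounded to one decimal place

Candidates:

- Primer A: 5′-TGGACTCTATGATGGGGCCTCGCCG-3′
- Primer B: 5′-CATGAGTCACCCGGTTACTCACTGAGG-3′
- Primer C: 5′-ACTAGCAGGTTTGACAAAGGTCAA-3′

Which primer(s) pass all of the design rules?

Primer B only.

Primer A (25 nt, A=3 T=6 G=9 C=7): Tm = 2·9 + 4·16 = 82°C ✓; GC 16/25 = 64.0%, outside 44.3–59.3% ✗ — fails.
Primer B (27 nt, A=6 T=6 G=7 C=8): Tm = 2·12 + 4·15 = 84°C ✓; GC 15/27 = 55.6% ✓ — passes.
Primer C (24 nt, A=9 T=5 G=6 C=4): Tm = 2·14 + 4·10 = 68°C, outside 72–84°C ✗; GC 10/24 = 41.7%, outside 44.3–59.3% ✗ — fails.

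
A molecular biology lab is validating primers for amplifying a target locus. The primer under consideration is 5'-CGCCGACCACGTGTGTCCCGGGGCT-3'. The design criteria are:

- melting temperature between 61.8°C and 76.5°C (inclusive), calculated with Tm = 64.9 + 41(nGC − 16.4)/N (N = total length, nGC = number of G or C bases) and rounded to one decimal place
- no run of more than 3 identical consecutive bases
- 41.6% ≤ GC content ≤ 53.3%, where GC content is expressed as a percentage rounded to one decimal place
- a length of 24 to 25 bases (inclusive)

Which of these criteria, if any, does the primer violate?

Fails: homopolymer run, GC content.

Base counts: A=2, T=4, G=9, C=10 (length 25).
Tm: Tm = 64.9 + 41·(19 − 16.4)/25 = 69.2°C ✓
homopolymer run: longest run = 4, exceeds 3 ✗
GC content: GC 19/25 = 76.0%, outside 41.6–53.3% ✗
length: length 25 ✓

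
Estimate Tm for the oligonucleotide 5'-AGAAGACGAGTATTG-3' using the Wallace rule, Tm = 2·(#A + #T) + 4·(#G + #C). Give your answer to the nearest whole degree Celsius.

42°C

Base counts: A=6, T=3, G=5, C=1 (length 15).
Tm = 2·(6+3) + 4·(5+1) = 2·9 + 4·6 = 18 + 24 = 42°C.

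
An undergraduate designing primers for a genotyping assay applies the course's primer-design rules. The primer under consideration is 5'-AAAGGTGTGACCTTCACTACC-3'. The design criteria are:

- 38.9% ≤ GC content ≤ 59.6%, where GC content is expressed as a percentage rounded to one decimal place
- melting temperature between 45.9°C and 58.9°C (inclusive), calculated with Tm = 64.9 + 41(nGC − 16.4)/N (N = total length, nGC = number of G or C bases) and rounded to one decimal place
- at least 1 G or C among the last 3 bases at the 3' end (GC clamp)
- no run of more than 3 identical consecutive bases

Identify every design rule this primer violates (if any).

Meets all criteria.

Base counts: A=6, T=5, G=4, C=6 (length 21).
GC content: GC 10/21 = 47.6% ✓
Tm: Tm = 64.9 + 41·(10 − 16.4)/21 = 52.4°C ✓
GC clamp: 3' end ACC has 2 G/C ✓
homopolymer run: longest run = 3 ✓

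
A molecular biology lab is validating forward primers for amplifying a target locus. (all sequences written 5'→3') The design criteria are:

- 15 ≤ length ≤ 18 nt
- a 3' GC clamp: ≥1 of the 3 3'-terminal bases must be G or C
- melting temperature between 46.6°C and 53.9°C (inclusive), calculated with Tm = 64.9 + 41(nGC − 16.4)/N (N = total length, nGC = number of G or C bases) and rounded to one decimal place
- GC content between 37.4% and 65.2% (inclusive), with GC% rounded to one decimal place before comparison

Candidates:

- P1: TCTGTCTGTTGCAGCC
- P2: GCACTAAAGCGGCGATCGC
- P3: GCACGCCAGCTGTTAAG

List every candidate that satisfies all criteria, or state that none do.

P1 (16 nt, A=1 T=6 G=4 C=5): length 16 ✓; 3' end GCC has 3 G/C ✓; Tm = 64.9 + 41·(9 − 16.4)/16 = 45.9°C, outside 46.6–53.9°C ✗; GC 9/16 = 56.3% ✓ — fails.
P2 (19 nt, A=5 T=2 G=6 C=6): length 19, outside 15–18 ✗; 3' end CGC has 3 G/C ✓; Tm = 64.9 + 41·(12 − 16.4)/19 = 55.4°C, outside 46.6–53.9°C ✗; GC 12/19 = 63.2% ✓ — fails.
P3 (17 nt, A=4 T=3 G=5 C=5): length 17 ✓; 3' end AAG has 1 G/C ✓; Tm = 64.9 + 41·(10 − 16.4)/17 = 49.5°C ✓; GC 10/17 = 58.8% ✓ — passes.

P3 only.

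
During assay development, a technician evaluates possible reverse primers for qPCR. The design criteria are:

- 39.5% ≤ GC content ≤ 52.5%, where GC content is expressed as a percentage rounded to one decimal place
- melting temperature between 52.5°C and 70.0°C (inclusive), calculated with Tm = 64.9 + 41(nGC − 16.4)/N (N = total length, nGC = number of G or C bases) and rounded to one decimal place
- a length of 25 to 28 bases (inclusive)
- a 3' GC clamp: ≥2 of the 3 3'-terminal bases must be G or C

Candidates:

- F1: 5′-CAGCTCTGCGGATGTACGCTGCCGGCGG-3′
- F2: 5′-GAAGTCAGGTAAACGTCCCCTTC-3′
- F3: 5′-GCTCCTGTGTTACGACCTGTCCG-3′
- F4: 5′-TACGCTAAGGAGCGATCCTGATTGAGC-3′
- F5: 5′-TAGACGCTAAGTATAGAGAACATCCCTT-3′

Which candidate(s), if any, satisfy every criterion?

F4 only.

F1 (28 nt, A=3 T=5 G=11 C=9): GC 20/28 = 71.4%, outside 39.5–52.5% ✗; Tm = 64.9 + 41·(20 − 16.4)/28 = 70.2°C, outside 52.5–70.0°C ✗; length 28 ✓; 3' end CGG has 3 G/C ✓ — fails.
F2 (23 nt, A=6 T=5 G=5 C=7): GC 12/23 = 52.2% ✓; Tm = 64.9 + 41·(12 − 16.4)/23 = 57.1°C ✓; length 23, outside 25–28 ✗; 3' end TTC has 1 G/C, need ≥2 ✗ — fails.
F3 (23 nt, A=2 T=7 G=6 C=8): GC 14/23 = 60.9%, outside 39.5–52.5% ✗; Tm = 64.9 + 41·(14 − 16.4)/23 = 60.6°C ✓; length 23, outside 25–28 ✗; 3' end CCG has 3 G/C ✓ — fails.
F4 (27 nt, A=7 T=6 G=8 C=6): GC 14/27 = 51.9% ✓; Tm = 64.9 + 41·(14 − 16.4)/27 = 61.3°C ✓; length 27 ✓; 3' end AGC has 2 G/C ✓ — passes.
F5 (28 nt, A=10 T=7 G=5 C=6): GC 11/28 = 39.3%, outside 39.5–52.5% ✗; Tm = 64.9 + 41·(11 − 16.4)/28 = 57.0°C ✓; length 28 ✓; 3' end CTT has 1 G/C, need ≥2 ✗ — fails.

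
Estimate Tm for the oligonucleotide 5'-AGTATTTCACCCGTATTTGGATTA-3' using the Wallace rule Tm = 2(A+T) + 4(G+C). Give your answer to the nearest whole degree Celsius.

Base counts: A=6, T=10, G=4, C=4 (length 24).
Tm = 2·(6+10) + 4·(4+4) = 2·16 + 4·8 = 32 + 32 = 64°C.

64°C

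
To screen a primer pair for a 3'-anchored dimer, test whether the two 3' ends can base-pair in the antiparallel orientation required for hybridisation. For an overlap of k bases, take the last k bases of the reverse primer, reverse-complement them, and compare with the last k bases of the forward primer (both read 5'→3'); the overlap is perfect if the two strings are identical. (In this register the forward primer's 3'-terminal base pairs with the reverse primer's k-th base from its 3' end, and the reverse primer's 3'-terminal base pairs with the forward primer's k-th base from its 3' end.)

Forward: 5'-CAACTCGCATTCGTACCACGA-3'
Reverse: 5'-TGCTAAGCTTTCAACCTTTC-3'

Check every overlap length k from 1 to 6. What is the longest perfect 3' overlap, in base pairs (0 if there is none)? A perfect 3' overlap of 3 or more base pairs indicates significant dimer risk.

Longest perfect overlap: 2 complementary base pairs; below the dimer-risk threshold (threshold 3).

Last 6 bases (5'→3') — forward …CCACGA, reverse …CCTTTC.
Reverse complement of the reverse primer's last 6 bases: GAAAGG; its first k bases are the reverse complement of the reverse primer's last k bases, so a perfect k-base overlap needs the forward primer's last k bases to equal them.
Comparing (forward last k vs required): k=1: A vs G ✗; k=2: GA vs GA ✓; k=3: CGA vs GAA ✗; k=4: ACGA vs GAAA ✗; k=5: CACGA vs GAAAG ✗; k=6: CCACGA vs GAAAGG ✗.
Only k = 2 is perfect, so the longest perfect 3' overlap is 2.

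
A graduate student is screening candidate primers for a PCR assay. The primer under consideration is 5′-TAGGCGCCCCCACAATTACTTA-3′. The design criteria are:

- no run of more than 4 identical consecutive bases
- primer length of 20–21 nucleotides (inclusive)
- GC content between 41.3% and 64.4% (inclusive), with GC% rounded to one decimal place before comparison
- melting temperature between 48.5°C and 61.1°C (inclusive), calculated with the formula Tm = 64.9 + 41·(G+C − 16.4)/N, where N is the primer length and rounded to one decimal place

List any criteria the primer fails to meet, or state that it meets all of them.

Fails: homopolymer run, length.

Base counts: A=6, T=5, G=3, C=8 (length 22).
homopolymer run: longest run = 5, exceeds 4 ✗
length: length 22, outside 20–21 ✗
GC content: GC 11/22 = 50.0% ✓
Tm: Tm = 64.9 + 41·(11 − 16.4)/22 = 54.8°C ✓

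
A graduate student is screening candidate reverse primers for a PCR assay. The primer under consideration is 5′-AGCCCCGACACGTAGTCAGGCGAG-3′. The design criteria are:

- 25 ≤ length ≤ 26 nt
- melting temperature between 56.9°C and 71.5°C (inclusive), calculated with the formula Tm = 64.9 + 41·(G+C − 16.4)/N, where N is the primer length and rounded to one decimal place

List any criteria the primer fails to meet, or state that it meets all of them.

Fails: length.

Base counts: A=6, T=2, G=8, C=8 (length 24).
length: length 24, outside 25–26 ✗
Tm: Tm = 64.9 + 41·(16 − 16.4)/24 = 64.2°C ✓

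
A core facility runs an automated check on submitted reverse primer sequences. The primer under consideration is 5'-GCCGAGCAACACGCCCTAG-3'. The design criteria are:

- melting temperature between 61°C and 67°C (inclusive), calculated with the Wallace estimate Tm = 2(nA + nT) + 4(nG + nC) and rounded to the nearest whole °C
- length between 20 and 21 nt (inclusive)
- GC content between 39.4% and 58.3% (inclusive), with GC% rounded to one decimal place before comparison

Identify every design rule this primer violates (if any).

Fails: length, GC content.

Base counts: A=5, T=1, G=5, C=8 (length 19).
Tm: Tm = 2·6 + 4·13 = 64°C ✓
length: length 19, outside 20–21 ✗
GC content: GC 13/19 = 68.4%, outside 39.4–58.3% ✗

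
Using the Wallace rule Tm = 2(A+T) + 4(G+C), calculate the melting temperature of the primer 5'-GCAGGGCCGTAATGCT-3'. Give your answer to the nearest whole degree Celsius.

Base counts: A=3, T=3, G=6, C=4 (length 16).
Tm = 2·(3+3) + 4·(6+4) = 2·6 + 4·10 = 12 + 40 = 52°C.

52°C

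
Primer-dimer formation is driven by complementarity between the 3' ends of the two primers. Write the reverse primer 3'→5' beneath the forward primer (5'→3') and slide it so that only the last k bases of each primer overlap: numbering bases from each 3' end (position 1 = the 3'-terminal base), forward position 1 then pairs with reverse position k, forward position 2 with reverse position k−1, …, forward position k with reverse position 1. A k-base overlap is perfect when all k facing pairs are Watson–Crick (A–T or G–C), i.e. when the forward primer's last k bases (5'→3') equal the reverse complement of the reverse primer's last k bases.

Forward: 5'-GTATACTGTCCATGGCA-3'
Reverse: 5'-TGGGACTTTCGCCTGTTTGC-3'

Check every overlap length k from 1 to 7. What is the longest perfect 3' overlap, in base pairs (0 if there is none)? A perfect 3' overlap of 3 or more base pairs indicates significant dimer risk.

Longest perfect overlap: 3 complementary base pairs; significant dimer risk (threshold 3).

Last 7 bases (5'→3') — forward …CATGGCA, reverse …TGTTTGC.
Reverse complement of the reverse primer's last 7 bases: GCAAACA; its first k bases are the reverse complement of the reverse primer's last k bases, so a perfect k-base overlap needs the forward primer's last k bases to equal them.
Comparing (forward last k vs required): k=1: A vs G ✗; k=2: CA vs GC ✗; k=3: GCA vs GCA ✓; k=4: GGCA vs GCAA ✗; k=5: TGGCA vs GCAAA ✗; k=6: ATGGCA vs GCAAAC ✗; k=7: CATGGCA vs GCAAACA ✗.
Only k = 3 is perfect, so the longest perfect 3' overlap is 3.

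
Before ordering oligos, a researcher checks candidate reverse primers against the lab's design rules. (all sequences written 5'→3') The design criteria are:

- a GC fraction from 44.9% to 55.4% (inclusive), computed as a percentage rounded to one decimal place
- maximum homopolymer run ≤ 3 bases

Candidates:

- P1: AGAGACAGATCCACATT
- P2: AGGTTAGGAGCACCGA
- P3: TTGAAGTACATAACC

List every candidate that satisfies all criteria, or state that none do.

None of the candidates satisfy all criteria.

P1 (17 nt, A=7 T=3 G=3 C=4): GC 7/17 = 41.2%, outside 44.9–55.4% ✗; longest run = 2 ✓ — fails.
P2 (16 nt, A=5 T=2 G=6 C=3): GC 9/16 = 56.3%, outside 44.9–55.4% ✗; longest run = 2 ✓ — fails.
P3 (15 nt, A=6 T=4 G=2 C=3): GC 5/15 = 33.3%, outside 44.9–55.4% ✗; longest run = 2 ✓ — fails.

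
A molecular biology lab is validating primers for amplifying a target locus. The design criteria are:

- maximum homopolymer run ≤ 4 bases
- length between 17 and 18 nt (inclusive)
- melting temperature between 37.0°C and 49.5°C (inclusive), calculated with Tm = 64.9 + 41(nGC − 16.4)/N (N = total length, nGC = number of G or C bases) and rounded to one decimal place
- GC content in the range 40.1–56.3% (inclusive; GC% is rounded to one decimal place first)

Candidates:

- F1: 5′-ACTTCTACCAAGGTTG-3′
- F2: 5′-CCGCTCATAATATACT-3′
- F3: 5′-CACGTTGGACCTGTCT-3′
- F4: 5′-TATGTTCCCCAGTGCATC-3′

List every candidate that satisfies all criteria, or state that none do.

F4 only.

F1 (16 nt, A=4 T=5 G=3 C=4): longest run = 2 ✓; length 16, outside 17–18 ✗; Tm = 64.9 + 41·(7 − 16.4)/16 = 40.8°C ✓; GC 7/16 = 43.8% ✓ — fails.
F2 (16 nt, A=5 T=5 G=1 C=5): longest run = 2 ✓; length 16, outside 17–18 ✗; Tm = 64.9 + 41·(6 − 16.4)/16 = 38.3°C ✓; GC 6/16 = 37.5%, outside 40.1–56.3% ✗ — fails.
F3 (16 nt, A=2 T=5 G=4 C=5): longest run = 2 ✓; length 16, outside 17–18 ✗; Tm = 64.9 + 41·(9 − 16.4)/16 = 45.9°C ✓; GC 9/16 = 56.3% ✓ — fails.
F4 (18 nt, A=3 T=6 G=3 C=6): longest run = 4 ✓; length 18 ✓; Tm = 64.9 + 41·(9 − 16.4)/18 = 48.0°C ✓; GC 9/18 = 50.0% ✓ — passes.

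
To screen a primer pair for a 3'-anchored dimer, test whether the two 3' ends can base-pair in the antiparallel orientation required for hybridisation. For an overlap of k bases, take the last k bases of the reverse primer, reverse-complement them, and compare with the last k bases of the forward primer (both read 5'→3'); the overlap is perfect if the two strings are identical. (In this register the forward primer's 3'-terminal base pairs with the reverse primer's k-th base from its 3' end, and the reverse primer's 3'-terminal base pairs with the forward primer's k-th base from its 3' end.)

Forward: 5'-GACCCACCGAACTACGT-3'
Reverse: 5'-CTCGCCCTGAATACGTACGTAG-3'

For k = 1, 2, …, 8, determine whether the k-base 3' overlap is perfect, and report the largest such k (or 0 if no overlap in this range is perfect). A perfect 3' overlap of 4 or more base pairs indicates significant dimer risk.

Longest perfect overlap: 6 complementary base pairs; significant dimer risk (threshold 4).

Last 8 bases (5'→3') — forward …AACTACGT, reverse …GTACGTAG.
Reverse complement of the reverse primer's last 8 bases: CTACGTAC; its first k bases are the reverse complement of the reverse primer's last k bases, so a perfect k-base overlap needs the forward primer's last k bases to equal them.
Comparing (forward last k vs required): k=1: T vs C ✗; k=2: GT vs CT ✗; k=3: CGT vs CTA ✗; k=4: ACGT vs CTAC ✗; k=5: TACGT vs CTACG ✗; k=6: CTACGT vs CTACGT ✓; k=7: ACTACGT vs CTACGTA ✗; k=8: AACTACGT vs CTACGTAC ✗.
Only k = 6 is perfect, so the longest perfect 3' overlap is 6.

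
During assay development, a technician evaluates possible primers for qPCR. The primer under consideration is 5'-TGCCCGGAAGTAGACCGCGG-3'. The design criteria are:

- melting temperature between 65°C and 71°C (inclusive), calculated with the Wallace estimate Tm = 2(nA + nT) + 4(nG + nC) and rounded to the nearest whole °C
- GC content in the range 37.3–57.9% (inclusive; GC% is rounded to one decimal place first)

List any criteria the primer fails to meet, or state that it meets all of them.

Fails: GC content.

Base counts: A=4, T=2, G=8, C=6 (length 20).
Tm: Tm = 2·6 + 4·14 = 68°C ✓
GC content: GC 14/20 = 70.0%, outside 37.3–57.9% ✗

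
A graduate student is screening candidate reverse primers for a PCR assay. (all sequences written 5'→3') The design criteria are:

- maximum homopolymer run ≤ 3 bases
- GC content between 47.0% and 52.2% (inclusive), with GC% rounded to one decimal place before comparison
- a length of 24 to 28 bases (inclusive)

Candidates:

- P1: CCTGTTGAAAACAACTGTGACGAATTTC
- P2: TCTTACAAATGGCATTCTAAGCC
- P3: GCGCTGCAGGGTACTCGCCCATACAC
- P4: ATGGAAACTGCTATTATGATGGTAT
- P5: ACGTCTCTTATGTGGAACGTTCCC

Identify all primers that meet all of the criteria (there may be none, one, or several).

P1 (28 nt, A=9 T=8 G=5 C=6): longest run = 4, exceeds 3 ✗; GC 11/28 = 39.3%, outside 47.0–52.2% ✗; length 28 ✓ — fails.
P2 (23 nt, A=7 T=7 G=3 C=6): longest run = 3 ✓; GC 9/23 = 39.1%, outside 47.0–52.2% ✗; length 23, outside 24–28 ✗ — fails.
P3 (26 nt, A=5 T=4 G=7 C=10): longest run = 3 ✓; GC 17/26 = 65.4%, outside 47.0–52.2% ✗; length 26 ✓ — fails.
P4 (25 nt, A=8 T=9 G=6 C=2): longest run = 3 ✓; GC 8/25 = 32.0%, outside 47.0–52.2% ✗; length 25 ✓ — fails.
P5 (24 nt, A=4 T=8 G=5 C=7): longest run = 3 ✓; GC 12/24 = 50.0% ✓; length 24 ✓ — passes.

P5 only.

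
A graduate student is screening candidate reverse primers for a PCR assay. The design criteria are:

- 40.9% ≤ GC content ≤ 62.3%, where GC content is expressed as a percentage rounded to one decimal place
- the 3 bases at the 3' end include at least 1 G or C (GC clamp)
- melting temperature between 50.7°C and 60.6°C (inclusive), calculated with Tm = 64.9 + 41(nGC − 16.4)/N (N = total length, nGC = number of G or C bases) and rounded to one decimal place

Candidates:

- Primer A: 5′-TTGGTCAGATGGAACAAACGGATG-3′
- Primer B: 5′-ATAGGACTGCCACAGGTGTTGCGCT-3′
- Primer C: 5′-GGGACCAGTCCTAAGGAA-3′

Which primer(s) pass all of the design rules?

Primer A (24 nt, A=8 T=5 G=8 C=3): GC 11/24 = 45.8% ✓; 3' end ATG has 1 G/C ✓; Tm = 64.9 + 41·(11 − 16.4)/24 = 55.7°C ✓ — passes.
Primer B (25 nt, A=5 T=6 G=8 C=6): GC 14/25 = 56.0% ✓; 3' end GCT has 2 G/C ✓; Tm = 64.9 + 41·(14 − 16.4)/25 = 61.0°C, outside 50.7–60.6°C ✗ — fails.
Primer C (18 nt, A=6 T=2 G=6 C=4): GC 10/18 = 55.6% ✓; 3' end GAA has 1 G/C ✓; Tm = 64.9 + 41·(10 − 16.4)/18 = 50.3°C, outside 50.7–60.6°C ✗ — fails.

Primer A only.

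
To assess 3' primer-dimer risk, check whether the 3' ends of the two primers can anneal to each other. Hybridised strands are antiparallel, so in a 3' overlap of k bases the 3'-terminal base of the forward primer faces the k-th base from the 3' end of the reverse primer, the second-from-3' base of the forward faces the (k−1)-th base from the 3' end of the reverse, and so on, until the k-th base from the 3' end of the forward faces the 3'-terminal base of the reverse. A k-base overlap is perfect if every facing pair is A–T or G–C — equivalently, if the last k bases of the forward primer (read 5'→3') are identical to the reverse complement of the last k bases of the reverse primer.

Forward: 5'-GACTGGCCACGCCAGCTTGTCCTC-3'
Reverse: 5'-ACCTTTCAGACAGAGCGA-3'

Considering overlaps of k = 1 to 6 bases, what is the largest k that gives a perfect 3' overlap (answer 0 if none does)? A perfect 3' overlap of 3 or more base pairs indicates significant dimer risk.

Last 6 bases (5'→3') — forward …GTCCTC, reverse …GAGCGA.
Reverse complement of the reverse primer's last 6 bases: TCGCTC; its first k bases are the reverse complement of the reverse primer's last k bases, so a perfect k-base overlap needs the forward primer's last k bases to equal them.
Comparing (forward last k vs required): k=1: C vs T ✗; k=2: TC vs TC ✓; k=3: CTC vs TCG ✗; k=4: CCTC vs TCGC ✗; k=5: TCCTC vs TCGCT ✗; k=6: GTCCTC vs TCGCTC ✗.
Only k = 2 is perfect, so the longest perfect 3' overlap is 2.

Longest perfect overlap: 2 complementary base pairs; below the dimer-risk threshold (threshold 3).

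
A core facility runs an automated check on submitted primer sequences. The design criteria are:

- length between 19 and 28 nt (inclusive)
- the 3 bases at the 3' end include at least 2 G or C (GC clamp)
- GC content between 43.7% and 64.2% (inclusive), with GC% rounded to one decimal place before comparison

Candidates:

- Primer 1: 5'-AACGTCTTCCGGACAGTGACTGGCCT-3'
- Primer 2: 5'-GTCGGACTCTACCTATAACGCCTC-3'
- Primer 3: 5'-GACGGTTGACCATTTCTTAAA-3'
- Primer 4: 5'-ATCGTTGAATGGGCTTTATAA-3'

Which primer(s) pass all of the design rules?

Primer 1 and Primer 2.

Primer 1 (26 nt, A=5 T=6 G=7 C=8): length 26 ✓; 3' end CCT has 2 G/C ✓; GC 15/26 = 57.7% ✓ — passes.
Primer 2 (24 nt, A=5 T=6 G=4 C=9): length 24 ✓; 3' end CTC has 2 G/C ✓; GC 13/24 = 54.2% ✓ — passes.
Primer 3 (21 nt, A=6 T=7 G=4 C=4): length 21 ✓; 3' end AAA has 0 G/C, need ≥2 ✗; GC 8/21 = 38.1%, outside 43.7–64.2% ✗ — fails.
Primer 4 (21 nt, A=6 T=8 G=5 C=2): length 21 ✓; 3' end TAA has 0 G/C, need ≥2 ✗; GC 7/21 = 33.3%, outside 43.7–64.2% ✗ — fails.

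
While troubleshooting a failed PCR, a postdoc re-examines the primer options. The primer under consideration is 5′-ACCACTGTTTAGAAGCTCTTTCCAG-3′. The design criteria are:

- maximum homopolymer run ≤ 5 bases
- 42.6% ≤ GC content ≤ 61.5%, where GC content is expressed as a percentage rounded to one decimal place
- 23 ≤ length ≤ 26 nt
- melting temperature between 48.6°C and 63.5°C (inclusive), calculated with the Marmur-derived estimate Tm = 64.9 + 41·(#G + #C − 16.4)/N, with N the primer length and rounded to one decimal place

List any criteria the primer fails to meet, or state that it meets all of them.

Meets all criteria.

Base counts: A=6, T=8, G=4, C=7 (length 25).
homopolymer run: longest run = 3 ✓
GC content: GC 11/25 = 44.0% ✓
length: length 25 ✓
Tm: Tm = 64.9 + 41·(11 − 16.4)/25 = 56.0°C ✓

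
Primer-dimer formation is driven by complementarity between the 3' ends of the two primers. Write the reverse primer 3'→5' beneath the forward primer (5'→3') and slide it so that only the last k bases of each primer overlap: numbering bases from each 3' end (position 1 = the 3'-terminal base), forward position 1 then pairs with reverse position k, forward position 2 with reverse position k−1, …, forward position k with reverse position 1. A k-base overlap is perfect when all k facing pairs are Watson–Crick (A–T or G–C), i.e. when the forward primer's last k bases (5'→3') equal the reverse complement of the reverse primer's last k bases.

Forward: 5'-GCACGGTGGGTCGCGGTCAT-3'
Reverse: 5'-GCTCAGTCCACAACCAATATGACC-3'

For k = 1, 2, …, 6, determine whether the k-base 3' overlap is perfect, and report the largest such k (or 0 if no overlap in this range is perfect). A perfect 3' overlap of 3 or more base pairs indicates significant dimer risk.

Longest perfect overlap: 6 complementary base pairs; significant dimer risk (threshold 3).

Last 6 bases (5'→3') — forward …GGTCAT, reverse …ATGACC.
Reverse complement of the reverse primer's last 6 bases: GGTCAT; its first k bases are the reverse complement of the reverse primer's last k bases, so a perfect k-base overlap needs the forward primer's last k bases to equal them.
Comparing (forward last k vs required): k=1: T vs G ✗; k=2: AT vs GG ✗; k=3: CAT vs GGT ✗; k=4: TCAT vs GGTC ✗; k=5: GTCAT vs GGTCA ✗; k=6: GGTCAT vs GGTCAT ✓.
Only k = 6 is perfect, so the longest perfect 3' overlap is 6.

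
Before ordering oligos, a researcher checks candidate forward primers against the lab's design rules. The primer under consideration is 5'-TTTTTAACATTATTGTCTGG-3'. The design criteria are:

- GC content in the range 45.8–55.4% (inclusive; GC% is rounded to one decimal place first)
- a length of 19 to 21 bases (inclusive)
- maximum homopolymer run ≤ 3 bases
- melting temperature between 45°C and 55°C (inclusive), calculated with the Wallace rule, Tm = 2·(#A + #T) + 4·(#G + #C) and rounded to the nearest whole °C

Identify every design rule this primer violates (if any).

Base counts: A=4, T=11, G=3, C=2 (length 20).
GC content: GC 5/20 = 25.0%, outside 45.8–55.4% ✗
length: length 20 ✓
homopolymer run: longest run = 5, exceeds 3 ✗
Tm: Tm = 2·15 + 4·5 = 50°C ✓

Fails: GC content, homopolymer run.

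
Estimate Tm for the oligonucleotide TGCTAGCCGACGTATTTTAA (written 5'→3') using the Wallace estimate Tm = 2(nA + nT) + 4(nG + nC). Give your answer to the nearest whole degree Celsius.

Base counts: A=5, T=7, G=4, C=4 (length 20).
Tm = 2·(5+7) + 4·(4+4) = 2·12 + 4·8 = 24 + 32 = 56°C.

56°C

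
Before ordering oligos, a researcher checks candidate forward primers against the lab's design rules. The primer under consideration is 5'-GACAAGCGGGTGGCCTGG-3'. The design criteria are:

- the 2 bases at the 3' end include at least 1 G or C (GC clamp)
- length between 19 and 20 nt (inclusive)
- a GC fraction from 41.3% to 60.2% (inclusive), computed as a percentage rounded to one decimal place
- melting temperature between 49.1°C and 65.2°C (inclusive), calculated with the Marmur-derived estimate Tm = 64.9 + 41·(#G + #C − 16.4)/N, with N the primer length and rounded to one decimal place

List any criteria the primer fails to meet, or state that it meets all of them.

Base counts: A=3, T=2, G=9, C=4 (length 18).
GC clamp: 3' end GG has 2 G/C ✓
length: length 18, outside 19–20 ✗
GC content: GC 13/18 = 72.2%, outside 41.3–60.2% ✗
Tm: Tm = 64.9 + 41·(13 − 16.4)/18 = 57.2°C ✓

Fails: length, GC content.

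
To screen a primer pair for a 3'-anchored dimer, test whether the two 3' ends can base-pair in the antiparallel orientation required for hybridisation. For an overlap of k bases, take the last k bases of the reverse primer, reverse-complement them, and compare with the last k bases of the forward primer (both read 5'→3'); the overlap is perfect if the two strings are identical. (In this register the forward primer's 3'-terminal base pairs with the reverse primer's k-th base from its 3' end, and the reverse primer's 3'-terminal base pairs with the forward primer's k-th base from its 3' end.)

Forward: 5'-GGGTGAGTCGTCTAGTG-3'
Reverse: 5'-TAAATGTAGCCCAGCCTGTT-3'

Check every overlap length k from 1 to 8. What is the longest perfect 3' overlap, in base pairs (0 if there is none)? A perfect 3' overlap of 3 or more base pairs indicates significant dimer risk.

Last 8 bases (5'→3') — forward …GTCTAGTG, reverse …AGCCTGTT.
Reverse complement of the reverse primer's last 8 bases: AACAGGCT; its first k bases are the reverse complement of the reverse primer's last k bases, so a perfect k-base overlap needs the forward primer's last k bases to equal them.
Comparing (forward last k vs required): k=1: G vs A ✗; k=2: TG vs AA ✗; k=3: GTG vs AAC ✗; k=4: AGTG vs AACA ✗; k=5: TAGTG vs AACAG ✗; k=6: CTAGTG vs AACAGG ✗; k=7: TCTAGTG vs AACAGGC ✗; k=8: GTCTAGTG vs AACAGGCT ✗.
No overlap length from 1 to 8 is perfect, so the longest perfect 3' overlap is 0.

Longest perfect overlap: 0 complementary base pairs; below the dimer-risk threshold (threshold 3).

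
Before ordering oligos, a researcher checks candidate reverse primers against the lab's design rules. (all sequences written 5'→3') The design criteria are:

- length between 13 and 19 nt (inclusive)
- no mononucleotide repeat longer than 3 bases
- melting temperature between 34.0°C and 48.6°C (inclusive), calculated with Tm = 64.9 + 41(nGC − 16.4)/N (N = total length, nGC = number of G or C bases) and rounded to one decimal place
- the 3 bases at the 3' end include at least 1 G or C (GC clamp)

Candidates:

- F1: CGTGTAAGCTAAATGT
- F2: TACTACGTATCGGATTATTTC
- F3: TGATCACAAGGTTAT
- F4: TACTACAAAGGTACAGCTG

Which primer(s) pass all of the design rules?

F1 and F4.

F1 (16 nt, A=5 T=5 G=4 C=2): length 16 ✓; longest run = 3 ✓; Tm = 64.9 + 41·(6 − 16.4)/16 = 38.3°C ✓; 3' end TGT has 1 G/C ✓ — passes.
F2 (21 nt, A=5 T=9 G=3 C=4): length 21, outside 13–19 ✗; longest run = 3 ✓; Tm = 64.9 + 41·(7 − 16.4)/21 = 46.5°C ✓; 3' end TTC has 1 G/C ✓ — fails.
F3 (15 nt, A=5 T=5 G=3 C=2): length 15 ✓; longest run = 2 ✓; Tm = 64.9 + 41·(5 − 16.4)/15 = 33.7°C, outside 34.0–48.6°C ✗; 3' end TAT has 0 G/C, need ≥1 ✗ — fails.
F4 (19 nt, A=7 T=4 G=4 C=4): length 19 ✓; longest run = 3 ✓; Tm = 64.9 + 41·(8 − 16.4)/19 = 46.8°C ✓; 3' end CTG has 2 G/C ✓ — passes.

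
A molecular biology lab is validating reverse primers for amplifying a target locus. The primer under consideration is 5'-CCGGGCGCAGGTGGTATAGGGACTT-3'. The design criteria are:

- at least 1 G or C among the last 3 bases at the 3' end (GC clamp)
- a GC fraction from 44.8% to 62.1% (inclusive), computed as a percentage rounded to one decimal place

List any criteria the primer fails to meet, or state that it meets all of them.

Base counts: A=4, T=5, G=11, C=5 (length 25).
GC clamp: 3' end CTT has 1 G/C ✓
GC content: GC 16/25 = 64.0%, outside 44.8–62.1% ✗

Fails: GC content.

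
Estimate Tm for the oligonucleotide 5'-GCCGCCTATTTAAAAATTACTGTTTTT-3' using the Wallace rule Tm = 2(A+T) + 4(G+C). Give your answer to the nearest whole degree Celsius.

70°C

Base counts: A=7, T=12, G=3, C=5 (length 27).
Tm = 2·(7+12) + 4·(3+5) = 2·19 + 4·8 = 38 + 32 = 70°C.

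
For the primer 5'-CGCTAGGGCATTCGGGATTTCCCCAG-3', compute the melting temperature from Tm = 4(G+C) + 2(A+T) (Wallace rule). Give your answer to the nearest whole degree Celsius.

84°C

Base counts: A=4, T=6, G=8, C=8 (length 26).
Tm = 2·(4+6) + 4·(8+8) = 2·10 + 4·16 = 20 + 64 = 84°C.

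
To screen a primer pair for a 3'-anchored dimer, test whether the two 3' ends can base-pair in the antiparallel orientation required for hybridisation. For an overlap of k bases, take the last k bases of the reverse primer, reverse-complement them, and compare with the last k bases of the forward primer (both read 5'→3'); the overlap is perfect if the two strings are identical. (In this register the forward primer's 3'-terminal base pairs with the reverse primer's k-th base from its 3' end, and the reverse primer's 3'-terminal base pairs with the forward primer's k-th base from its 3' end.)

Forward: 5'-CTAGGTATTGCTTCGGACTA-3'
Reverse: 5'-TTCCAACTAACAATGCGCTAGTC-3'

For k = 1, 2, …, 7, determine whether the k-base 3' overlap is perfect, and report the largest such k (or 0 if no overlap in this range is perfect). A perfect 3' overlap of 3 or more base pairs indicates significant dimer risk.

Longest perfect overlap: 5 complementary base pairs; significant dimer risk (threshold 3).

Last 7 bases (5'→3') — forward …CGGACTA, reverse …GCTAGTC.
Reverse complement of the reverse primer's last 7 bases: GACTAGC; its first k bases are the reverse complement of the reverse primer's last k bases, so a perfect k-base overlap needs the forward primer's last k bases to equal them.
Comparing (forward last k vs required): k=1: A vs G ✗; k=2: TA vs GA ✗; k=3: CTA vs GAC ✗; k=4: ACTA vs GACT ✗; k=5: GACTA vs GACTA ✓; k=6: GGACTA vs GACTAG ✗; k=7: CGGACTA vs GACTAGC ✗.
Only k = 5 is perfect, so the longest perfect 3' overlap is 5.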